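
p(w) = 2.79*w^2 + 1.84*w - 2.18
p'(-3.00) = -14.90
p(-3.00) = 17.41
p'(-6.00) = -31.64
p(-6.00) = 87.22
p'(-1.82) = -8.32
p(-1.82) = 3.71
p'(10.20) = 58.76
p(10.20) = 306.86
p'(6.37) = 37.38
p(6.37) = 122.75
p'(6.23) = 36.60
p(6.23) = 117.57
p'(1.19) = 8.48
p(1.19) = 3.96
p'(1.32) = 9.21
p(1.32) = 5.11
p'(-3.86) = -19.70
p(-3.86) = 32.29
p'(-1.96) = -9.10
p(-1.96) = 4.93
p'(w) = 5.58*w + 1.84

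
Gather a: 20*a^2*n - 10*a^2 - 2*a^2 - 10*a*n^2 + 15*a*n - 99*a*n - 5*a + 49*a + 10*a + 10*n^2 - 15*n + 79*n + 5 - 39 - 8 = a^2*(20*n - 12) + a*(-10*n^2 - 84*n + 54) + 10*n^2 + 64*n - 42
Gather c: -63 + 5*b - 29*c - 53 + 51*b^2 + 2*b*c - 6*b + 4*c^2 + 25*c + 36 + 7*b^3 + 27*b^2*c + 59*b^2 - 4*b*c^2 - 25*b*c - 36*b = 7*b^3 + 110*b^2 - 37*b + c^2*(4 - 4*b) + c*(27*b^2 - 23*b - 4) - 80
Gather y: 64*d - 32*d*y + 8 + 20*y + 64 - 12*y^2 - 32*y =64*d - 12*y^2 + y*(-32*d - 12) + 72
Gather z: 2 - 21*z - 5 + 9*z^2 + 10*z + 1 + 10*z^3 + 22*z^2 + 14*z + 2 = 10*z^3 + 31*z^2 + 3*z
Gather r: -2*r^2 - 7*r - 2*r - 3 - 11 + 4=-2*r^2 - 9*r - 10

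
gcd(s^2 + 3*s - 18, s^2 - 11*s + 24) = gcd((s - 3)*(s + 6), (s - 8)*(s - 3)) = s - 3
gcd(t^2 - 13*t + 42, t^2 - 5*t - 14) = t - 7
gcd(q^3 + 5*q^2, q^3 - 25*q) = q^2 + 5*q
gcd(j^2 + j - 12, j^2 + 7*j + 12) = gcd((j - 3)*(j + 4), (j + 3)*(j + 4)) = j + 4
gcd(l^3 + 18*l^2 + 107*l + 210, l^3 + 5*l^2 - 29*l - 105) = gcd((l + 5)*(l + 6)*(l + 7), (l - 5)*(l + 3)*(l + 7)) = l + 7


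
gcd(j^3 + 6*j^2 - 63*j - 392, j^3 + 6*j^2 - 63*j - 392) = j^3 + 6*j^2 - 63*j - 392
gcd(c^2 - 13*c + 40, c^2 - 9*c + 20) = c - 5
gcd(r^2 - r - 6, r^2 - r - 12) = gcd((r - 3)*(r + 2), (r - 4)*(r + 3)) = 1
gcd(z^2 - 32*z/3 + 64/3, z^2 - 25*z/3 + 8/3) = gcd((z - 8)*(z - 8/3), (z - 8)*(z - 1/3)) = z - 8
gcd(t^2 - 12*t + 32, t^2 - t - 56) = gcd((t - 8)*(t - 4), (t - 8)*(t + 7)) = t - 8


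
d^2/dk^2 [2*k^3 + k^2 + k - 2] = 12*k + 2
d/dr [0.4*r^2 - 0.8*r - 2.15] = 0.8*r - 0.8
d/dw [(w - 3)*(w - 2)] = 2*w - 5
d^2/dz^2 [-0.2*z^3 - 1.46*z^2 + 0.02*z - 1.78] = -1.2*z - 2.92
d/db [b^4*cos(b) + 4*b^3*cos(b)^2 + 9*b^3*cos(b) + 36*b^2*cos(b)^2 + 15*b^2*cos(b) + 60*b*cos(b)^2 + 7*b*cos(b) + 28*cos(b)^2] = -b^4*sin(b) - 9*b^3*sin(b) - 4*b^3*sin(2*b) + 4*b^3*cos(b) - 15*b^2*sin(b) - 36*b^2*sin(2*b) + 12*b^2*cos(b)^2 + 27*b^2*cos(b) - 7*b*sin(b) - 60*b*sin(2*b) + 72*b*cos(b)^2 + 30*b*cos(b) - 28*sin(2*b) + 60*cos(b)^2 + 7*cos(b)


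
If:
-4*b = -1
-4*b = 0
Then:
No Solution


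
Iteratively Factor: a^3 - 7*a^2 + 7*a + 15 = (a - 5)*(a^2 - 2*a - 3) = (a - 5)*(a - 3)*(a + 1)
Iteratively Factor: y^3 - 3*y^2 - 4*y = (y)*(y^2 - 3*y - 4) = y*(y - 4)*(y + 1)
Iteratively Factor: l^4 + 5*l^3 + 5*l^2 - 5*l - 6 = (l + 3)*(l^3 + 2*l^2 - l - 2) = (l + 1)*(l + 3)*(l^2 + l - 2) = (l - 1)*(l + 1)*(l + 3)*(l + 2)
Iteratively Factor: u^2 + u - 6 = (u - 2)*(u + 3)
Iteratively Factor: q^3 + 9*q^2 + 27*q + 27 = (q + 3)*(q^2 + 6*q + 9) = (q + 3)^2*(q + 3)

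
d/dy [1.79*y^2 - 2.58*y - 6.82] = 3.58*y - 2.58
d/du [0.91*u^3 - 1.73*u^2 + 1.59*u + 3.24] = 2.73*u^2 - 3.46*u + 1.59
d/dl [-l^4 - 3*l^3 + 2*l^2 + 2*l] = -4*l^3 - 9*l^2 + 4*l + 2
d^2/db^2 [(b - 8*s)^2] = 2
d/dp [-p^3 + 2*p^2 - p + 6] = -3*p^2 + 4*p - 1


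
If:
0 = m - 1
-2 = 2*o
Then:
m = 1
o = -1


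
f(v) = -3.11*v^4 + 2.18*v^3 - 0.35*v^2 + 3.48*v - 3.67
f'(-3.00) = 400.32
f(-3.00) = -328.03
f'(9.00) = -8541.84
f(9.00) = -18816.19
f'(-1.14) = 31.21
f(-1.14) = -16.57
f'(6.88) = -3742.99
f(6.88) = -6254.45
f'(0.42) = 3.42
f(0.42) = -2.21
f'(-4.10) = 973.66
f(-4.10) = -1052.88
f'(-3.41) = 575.18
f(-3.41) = -526.56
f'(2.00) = -71.28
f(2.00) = -30.43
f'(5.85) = -2267.31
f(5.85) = -3201.22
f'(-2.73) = 307.24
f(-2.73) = -232.88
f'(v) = -12.44*v^3 + 6.54*v^2 - 0.7*v + 3.48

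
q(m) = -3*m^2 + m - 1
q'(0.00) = 1.00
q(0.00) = -1.00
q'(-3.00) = 19.00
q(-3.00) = -31.00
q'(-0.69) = 5.14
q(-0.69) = -3.12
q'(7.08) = -41.48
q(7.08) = -144.30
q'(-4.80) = 29.80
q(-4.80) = -74.92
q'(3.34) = -19.04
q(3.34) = -31.13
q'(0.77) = -3.62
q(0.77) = -2.01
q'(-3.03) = 19.18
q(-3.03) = -31.57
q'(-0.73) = 5.38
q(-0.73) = -3.33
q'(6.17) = -36.02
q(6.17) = -109.04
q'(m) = 1 - 6*m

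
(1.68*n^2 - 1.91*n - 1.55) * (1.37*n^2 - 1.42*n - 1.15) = 2.3016*n^4 - 5.0023*n^3 - 1.3433*n^2 + 4.3975*n + 1.7825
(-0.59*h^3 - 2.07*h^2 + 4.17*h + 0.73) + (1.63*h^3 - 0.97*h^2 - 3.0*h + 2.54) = 1.04*h^3 - 3.04*h^2 + 1.17*h + 3.27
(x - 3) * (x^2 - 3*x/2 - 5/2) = x^3 - 9*x^2/2 + 2*x + 15/2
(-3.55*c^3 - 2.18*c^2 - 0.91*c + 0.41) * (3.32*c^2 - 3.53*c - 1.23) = -11.786*c^5 + 5.2939*c^4 + 9.0407*c^3 + 7.2549*c^2 - 0.328*c - 0.5043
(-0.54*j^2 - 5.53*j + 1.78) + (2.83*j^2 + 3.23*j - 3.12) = 2.29*j^2 - 2.3*j - 1.34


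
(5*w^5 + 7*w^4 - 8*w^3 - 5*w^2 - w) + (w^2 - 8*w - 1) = 5*w^5 + 7*w^4 - 8*w^3 - 4*w^2 - 9*w - 1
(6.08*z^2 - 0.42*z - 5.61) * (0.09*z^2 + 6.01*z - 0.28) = 0.5472*z^4 + 36.503*z^3 - 4.7315*z^2 - 33.5985*z + 1.5708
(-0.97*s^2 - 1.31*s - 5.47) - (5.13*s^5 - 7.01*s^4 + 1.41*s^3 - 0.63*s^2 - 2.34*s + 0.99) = -5.13*s^5 + 7.01*s^4 - 1.41*s^3 - 0.34*s^2 + 1.03*s - 6.46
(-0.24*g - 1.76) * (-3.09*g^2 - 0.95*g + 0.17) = 0.7416*g^3 + 5.6664*g^2 + 1.6312*g - 0.2992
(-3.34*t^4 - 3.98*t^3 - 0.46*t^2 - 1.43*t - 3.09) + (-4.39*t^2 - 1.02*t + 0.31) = -3.34*t^4 - 3.98*t^3 - 4.85*t^2 - 2.45*t - 2.78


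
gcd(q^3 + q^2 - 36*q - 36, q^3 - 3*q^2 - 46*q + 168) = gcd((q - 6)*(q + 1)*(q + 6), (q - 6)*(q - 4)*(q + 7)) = q - 6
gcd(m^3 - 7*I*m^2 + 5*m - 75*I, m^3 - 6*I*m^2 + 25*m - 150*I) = m - 5*I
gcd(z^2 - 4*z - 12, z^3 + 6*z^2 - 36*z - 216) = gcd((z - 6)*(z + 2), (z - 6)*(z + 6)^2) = z - 6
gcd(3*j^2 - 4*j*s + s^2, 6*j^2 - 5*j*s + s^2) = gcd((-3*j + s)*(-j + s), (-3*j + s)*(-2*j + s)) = -3*j + s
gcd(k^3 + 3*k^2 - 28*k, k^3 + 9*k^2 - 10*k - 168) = k^2 + 3*k - 28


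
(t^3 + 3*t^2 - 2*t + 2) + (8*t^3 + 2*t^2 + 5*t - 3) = 9*t^3 + 5*t^2 + 3*t - 1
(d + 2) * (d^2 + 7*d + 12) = d^3 + 9*d^2 + 26*d + 24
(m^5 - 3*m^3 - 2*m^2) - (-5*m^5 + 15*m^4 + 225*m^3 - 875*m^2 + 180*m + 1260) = 6*m^5 - 15*m^4 - 228*m^3 + 873*m^2 - 180*m - 1260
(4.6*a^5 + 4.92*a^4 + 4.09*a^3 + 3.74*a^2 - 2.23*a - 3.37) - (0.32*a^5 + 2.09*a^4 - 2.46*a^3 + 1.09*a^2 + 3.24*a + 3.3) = 4.28*a^5 + 2.83*a^4 + 6.55*a^3 + 2.65*a^2 - 5.47*a - 6.67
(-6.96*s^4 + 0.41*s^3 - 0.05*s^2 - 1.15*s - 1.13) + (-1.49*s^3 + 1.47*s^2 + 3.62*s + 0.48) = -6.96*s^4 - 1.08*s^3 + 1.42*s^2 + 2.47*s - 0.65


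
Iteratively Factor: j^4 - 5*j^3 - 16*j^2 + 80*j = (j - 4)*(j^3 - j^2 - 20*j) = j*(j - 4)*(j^2 - j - 20) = j*(j - 5)*(j - 4)*(j + 4)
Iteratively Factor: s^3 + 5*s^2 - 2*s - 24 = (s - 2)*(s^2 + 7*s + 12) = (s - 2)*(s + 3)*(s + 4)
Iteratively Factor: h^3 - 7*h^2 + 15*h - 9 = (h - 3)*(h^2 - 4*h + 3) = (h - 3)*(h - 1)*(h - 3)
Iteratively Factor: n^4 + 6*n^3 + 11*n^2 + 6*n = (n)*(n^3 + 6*n^2 + 11*n + 6) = n*(n + 2)*(n^2 + 4*n + 3) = n*(n + 1)*(n + 2)*(n + 3)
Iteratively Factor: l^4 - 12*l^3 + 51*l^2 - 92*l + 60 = (l - 3)*(l^3 - 9*l^2 + 24*l - 20) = (l - 3)*(l - 2)*(l^2 - 7*l + 10) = (l - 3)*(l - 2)^2*(l - 5)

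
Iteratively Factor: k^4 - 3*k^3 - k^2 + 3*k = (k - 1)*(k^3 - 2*k^2 - 3*k) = (k - 3)*(k - 1)*(k^2 + k) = (k - 3)*(k - 1)*(k + 1)*(k)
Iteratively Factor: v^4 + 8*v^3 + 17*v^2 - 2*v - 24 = (v - 1)*(v^3 + 9*v^2 + 26*v + 24) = (v - 1)*(v + 3)*(v^2 + 6*v + 8) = (v - 1)*(v + 2)*(v + 3)*(v + 4)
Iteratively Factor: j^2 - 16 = (j - 4)*(j + 4)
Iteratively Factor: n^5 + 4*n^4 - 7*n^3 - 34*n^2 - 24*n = (n)*(n^4 + 4*n^3 - 7*n^2 - 34*n - 24) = n*(n + 4)*(n^3 - 7*n - 6) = n*(n - 3)*(n + 4)*(n^2 + 3*n + 2) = n*(n - 3)*(n + 2)*(n + 4)*(n + 1)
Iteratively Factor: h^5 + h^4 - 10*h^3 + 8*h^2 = (h)*(h^4 + h^3 - 10*h^2 + 8*h) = h*(h - 2)*(h^3 + 3*h^2 - 4*h) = h*(h - 2)*(h - 1)*(h^2 + 4*h) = h*(h - 2)*(h - 1)*(h + 4)*(h)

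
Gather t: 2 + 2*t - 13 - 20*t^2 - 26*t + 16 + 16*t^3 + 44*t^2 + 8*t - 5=16*t^3 + 24*t^2 - 16*t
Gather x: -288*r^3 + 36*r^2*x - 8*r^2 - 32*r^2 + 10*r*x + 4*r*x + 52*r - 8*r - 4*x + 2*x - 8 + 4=-288*r^3 - 40*r^2 + 44*r + x*(36*r^2 + 14*r - 2) - 4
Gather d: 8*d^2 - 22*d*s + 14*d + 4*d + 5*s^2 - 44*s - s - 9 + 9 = 8*d^2 + d*(18 - 22*s) + 5*s^2 - 45*s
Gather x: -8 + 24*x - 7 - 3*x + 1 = 21*x - 14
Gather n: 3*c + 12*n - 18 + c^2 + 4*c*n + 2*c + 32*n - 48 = c^2 + 5*c + n*(4*c + 44) - 66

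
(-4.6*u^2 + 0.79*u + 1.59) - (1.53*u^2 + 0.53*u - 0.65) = -6.13*u^2 + 0.26*u + 2.24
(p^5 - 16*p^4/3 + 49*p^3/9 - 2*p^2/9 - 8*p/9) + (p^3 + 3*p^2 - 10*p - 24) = p^5 - 16*p^4/3 + 58*p^3/9 + 25*p^2/9 - 98*p/9 - 24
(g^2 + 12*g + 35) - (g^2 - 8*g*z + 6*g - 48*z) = 8*g*z + 6*g + 48*z + 35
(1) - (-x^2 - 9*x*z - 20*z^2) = x^2 + 9*x*z + 20*z^2 + 1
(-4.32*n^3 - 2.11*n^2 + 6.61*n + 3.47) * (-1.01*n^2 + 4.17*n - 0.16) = 4.3632*n^5 - 15.8833*n^4 - 14.7836*n^3 + 24.3966*n^2 + 13.4123*n - 0.5552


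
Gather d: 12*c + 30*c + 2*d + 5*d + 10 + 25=42*c + 7*d + 35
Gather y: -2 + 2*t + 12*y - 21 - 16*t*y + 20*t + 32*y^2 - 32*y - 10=22*t + 32*y^2 + y*(-16*t - 20) - 33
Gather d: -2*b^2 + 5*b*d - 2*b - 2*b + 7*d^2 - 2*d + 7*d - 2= -2*b^2 - 4*b + 7*d^2 + d*(5*b + 5) - 2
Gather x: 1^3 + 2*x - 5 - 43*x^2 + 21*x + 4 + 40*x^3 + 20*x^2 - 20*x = 40*x^3 - 23*x^2 + 3*x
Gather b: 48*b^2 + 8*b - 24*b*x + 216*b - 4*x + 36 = 48*b^2 + b*(224 - 24*x) - 4*x + 36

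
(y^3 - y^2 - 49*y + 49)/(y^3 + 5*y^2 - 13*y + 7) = (y - 7)/(y - 1)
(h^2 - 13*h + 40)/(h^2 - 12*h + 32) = (h - 5)/(h - 4)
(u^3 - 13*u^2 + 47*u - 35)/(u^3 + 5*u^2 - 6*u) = (u^2 - 12*u + 35)/(u*(u + 6))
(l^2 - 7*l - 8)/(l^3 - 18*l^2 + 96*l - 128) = (l + 1)/(l^2 - 10*l + 16)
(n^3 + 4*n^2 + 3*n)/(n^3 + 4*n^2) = (n^2 + 4*n + 3)/(n*(n + 4))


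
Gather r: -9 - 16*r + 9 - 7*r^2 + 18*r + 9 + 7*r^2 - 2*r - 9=0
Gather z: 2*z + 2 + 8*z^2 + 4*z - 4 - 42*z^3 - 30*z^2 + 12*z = -42*z^3 - 22*z^2 + 18*z - 2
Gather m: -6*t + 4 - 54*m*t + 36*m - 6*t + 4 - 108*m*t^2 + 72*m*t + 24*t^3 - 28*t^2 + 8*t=m*(-108*t^2 + 18*t + 36) + 24*t^3 - 28*t^2 - 4*t + 8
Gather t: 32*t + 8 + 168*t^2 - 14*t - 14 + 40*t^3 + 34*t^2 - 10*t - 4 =40*t^3 + 202*t^2 + 8*t - 10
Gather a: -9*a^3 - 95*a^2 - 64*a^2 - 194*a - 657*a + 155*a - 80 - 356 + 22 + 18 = -9*a^3 - 159*a^2 - 696*a - 396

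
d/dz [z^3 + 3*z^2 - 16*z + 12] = 3*z^2 + 6*z - 16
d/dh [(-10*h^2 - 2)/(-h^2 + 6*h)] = 4*(-15*h^2 - h + 3)/(h^2*(h^2 - 12*h + 36))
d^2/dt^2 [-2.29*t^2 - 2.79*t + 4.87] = -4.58000000000000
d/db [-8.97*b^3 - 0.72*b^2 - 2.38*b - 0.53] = -26.91*b^2 - 1.44*b - 2.38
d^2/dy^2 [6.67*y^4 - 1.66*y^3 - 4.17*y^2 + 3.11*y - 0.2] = 80.04*y^2 - 9.96*y - 8.34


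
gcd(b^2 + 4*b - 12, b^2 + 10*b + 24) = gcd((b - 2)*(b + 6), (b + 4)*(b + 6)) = b + 6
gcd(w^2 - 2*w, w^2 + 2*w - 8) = w - 2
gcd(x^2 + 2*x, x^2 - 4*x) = x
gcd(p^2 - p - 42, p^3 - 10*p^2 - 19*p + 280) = p - 7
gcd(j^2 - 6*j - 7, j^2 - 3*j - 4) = j + 1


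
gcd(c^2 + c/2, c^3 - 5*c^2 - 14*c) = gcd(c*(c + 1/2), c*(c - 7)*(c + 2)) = c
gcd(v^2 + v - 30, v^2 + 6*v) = v + 6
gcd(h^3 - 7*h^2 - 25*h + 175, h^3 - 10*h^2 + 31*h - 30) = h - 5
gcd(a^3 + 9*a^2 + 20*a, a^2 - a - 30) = a + 5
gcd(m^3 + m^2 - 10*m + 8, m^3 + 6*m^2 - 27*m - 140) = m + 4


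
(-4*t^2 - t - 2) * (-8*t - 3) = 32*t^3 + 20*t^2 + 19*t + 6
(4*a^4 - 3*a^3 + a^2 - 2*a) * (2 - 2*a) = -8*a^5 + 14*a^4 - 8*a^3 + 6*a^2 - 4*a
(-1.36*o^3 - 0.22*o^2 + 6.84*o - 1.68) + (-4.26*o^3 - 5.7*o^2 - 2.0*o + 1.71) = -5.62*o^3 - 5.92*o^2 + 4.84*o + 0.03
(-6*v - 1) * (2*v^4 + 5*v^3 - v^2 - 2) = -12*v^5 - 32*v^4 + v^3 + v^2 + 12*v + 2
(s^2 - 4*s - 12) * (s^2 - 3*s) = s^4 - 7*s^3 + 36*s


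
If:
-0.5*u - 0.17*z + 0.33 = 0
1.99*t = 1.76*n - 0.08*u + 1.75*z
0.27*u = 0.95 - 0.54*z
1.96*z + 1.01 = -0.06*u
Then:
No Solution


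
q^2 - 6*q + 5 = (q - 5)*(q - 1)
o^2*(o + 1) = o^3 + o^2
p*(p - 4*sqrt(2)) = p^2 - 4*sqrt(2)*p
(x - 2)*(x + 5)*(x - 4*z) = x^3 - 4*x^2*z + 3*x^2 - 12*x*z - 10*x + 40*z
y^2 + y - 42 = (y - 6)*(y + 7)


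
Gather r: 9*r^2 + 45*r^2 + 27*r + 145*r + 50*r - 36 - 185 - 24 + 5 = 54*r^2 + 222*r - 240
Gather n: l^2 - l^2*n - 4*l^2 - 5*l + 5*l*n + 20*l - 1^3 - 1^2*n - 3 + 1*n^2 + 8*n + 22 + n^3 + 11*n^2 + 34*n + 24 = -3*l^2 + 15*l + n^3 + 12*n^2 + n*(-l^2 + 5*l + 41) + 42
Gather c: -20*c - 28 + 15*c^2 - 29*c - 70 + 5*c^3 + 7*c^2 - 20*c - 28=5*c^3 + 22*c^2 - 69*c - 126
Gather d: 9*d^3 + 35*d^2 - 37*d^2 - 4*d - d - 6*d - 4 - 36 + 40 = 9*d^3 - 2*d^2 - 11*d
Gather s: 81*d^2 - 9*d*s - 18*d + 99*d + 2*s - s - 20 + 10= 81*d^2 + 81*d + s*(1 - 9*d) - 10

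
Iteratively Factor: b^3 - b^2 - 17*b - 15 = (b - 5)*(b^2 + 4*b + 3) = (b - 5)*(b + 3)*(b + 1)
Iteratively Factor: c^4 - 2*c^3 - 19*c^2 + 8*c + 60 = (c + 3)*(c^3 - 5*c^2 - 4*c + 20) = (c - 5)*(c + 3)*(c^2 - 4) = (c - 5)*(c - 2)*(c + 3)*(c + 2)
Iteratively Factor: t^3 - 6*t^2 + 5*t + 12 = (t + 1)*(t^2 - 7*t + 12) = (t - 3)*(t + 1)*(t - 4)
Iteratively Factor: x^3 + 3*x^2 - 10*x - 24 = (x + 2)*(x^2 + x - 12) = (x + 2)*(x + 4)*(x - 3)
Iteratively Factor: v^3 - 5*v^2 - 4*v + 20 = (v + 2)*(v^2 - 7*v + 10) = (v - 5)*(v + 2)*(v - 2)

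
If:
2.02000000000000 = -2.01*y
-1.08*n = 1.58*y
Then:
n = 1.47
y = -1.00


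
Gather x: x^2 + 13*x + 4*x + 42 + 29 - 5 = x^2 + 17*x + 66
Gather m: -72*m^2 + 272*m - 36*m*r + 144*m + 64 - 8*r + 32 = -72*m^2 + m*(416 - 36*r) - 8*r + 96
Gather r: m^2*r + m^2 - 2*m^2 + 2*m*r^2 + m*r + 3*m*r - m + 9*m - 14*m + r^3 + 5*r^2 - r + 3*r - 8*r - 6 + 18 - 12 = -m^2 - 6*m + r^3 + r^2*(2*m + 5) + r*(m^2 + 4*m - 6)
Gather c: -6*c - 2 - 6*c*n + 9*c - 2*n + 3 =c*(3 - 6*n) - 2*n + 1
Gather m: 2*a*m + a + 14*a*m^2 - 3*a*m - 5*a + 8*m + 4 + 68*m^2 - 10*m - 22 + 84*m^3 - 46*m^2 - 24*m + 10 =-4*a + 84*m^3 + m^2*(14*a + 22) + m*(-a - 26) - 8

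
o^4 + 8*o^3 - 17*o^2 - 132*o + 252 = (o - 3)*(o - 2)*(o + 6)*(o + 7)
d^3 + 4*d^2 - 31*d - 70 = (d - 5)*(d + 2)*(d + 7)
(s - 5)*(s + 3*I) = s^2 - 5*s + 3*I*s - 15*I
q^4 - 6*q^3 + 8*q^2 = q^2*(q - 4)*(q - 2)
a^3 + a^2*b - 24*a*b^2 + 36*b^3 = (a - 3*b)*(a - 2*b)*(a + 6*b)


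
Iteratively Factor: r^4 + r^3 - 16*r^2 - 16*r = (r + 1)*(r^3 - 16*r) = r*(r + 1)*(r^2 - 16) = r*(r + 1)*(r + 4)*(r - 4)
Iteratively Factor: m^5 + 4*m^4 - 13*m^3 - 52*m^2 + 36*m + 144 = (m + 4)*(m^4 - 13*m^2 + 36) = (m + 3)*(m + 4)*(m^3 - 3*m^2 - 4*m + 12) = (m - 2)*(m + 3)*(m + 4)*(m^2 - m - 6) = (m - 2)*(m + 2)*(m + 3)*(m + 4)*(m - 3)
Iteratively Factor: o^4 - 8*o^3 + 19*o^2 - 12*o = (o - 4)*(o^3 - 4*o^2 + 3*o) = (o - 4)*(o - 1)*(o^2 - 3*o) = (o - 4)*(o - 3)*(o - 1)*(o)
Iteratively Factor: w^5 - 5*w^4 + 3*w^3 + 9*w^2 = (w)*(w^4 - 5*w^3 + 3*w^2 + 9*w) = w*(w + 1)*(w^3 - 6*w^2 + 9*w) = w*(w - 3)*(w + 1)*(w^2 - 3*w) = w*(w - 3)^2*(w + 1)*(w)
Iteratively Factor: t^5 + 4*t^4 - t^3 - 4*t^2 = (t + 4)*(t^4 - t^2) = t*(t + 4)*(t^3 - t) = t*(t + 1)*(t + 4)*(t^2 - t) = t*(t - 1)*(t + 1)*(t + 4)*(t)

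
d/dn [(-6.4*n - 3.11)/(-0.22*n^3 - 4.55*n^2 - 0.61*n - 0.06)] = (1.408*n^3 + 29.12*n^2 + 3.904*n - (6.4*n + 3.11)*(0.66*n^2 + 9.1*n + 0.61) + 0.384)/(0.22*n^3 + 4.55*n^2 + 0.61*n + 0.06)^2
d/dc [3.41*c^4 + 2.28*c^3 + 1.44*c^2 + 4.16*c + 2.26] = 13.64*c^3 + 6.84*c^2 + 2.88*c + 4.16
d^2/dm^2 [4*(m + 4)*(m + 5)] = 8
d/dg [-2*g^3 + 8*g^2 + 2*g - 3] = -6*g^2 + 16*g + 2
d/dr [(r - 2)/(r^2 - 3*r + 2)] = -1/(r^2 - 2*r + 1)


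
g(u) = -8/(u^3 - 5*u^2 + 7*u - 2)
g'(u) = -8*(-3*u^2 + 10*u - 7)/(u^3 - 5*u^2 + 7*u - 2)^2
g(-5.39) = 0.02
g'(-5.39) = 0.01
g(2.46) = 52.96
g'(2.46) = 194.49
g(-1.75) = 0.23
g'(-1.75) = 0.22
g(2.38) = 44.27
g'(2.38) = 47.32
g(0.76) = -9.19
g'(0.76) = 11.95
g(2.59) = 219.05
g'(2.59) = 7343.32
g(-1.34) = 0.35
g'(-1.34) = 0.40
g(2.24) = 47.46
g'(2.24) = -97.74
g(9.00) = -0.02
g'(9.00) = 0.01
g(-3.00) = 0.08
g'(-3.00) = 0.06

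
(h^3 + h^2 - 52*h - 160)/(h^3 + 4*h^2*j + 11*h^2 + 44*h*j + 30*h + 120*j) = (h^2 - 4*h - 32)/(h^2 + 4*h*j + 6*h + 24*j)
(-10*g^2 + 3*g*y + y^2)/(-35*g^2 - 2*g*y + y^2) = (-2*g + y)/(-7*g + y)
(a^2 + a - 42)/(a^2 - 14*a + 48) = (a + 7)/(a - 8)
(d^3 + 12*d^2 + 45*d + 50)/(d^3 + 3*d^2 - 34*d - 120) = (d^2 + 7*d + 10)/(d^2 - 2*d - 24)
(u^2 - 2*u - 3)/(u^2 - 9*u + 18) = (u + 1)/(u - 6)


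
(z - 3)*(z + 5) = z^2 + 2*z - 15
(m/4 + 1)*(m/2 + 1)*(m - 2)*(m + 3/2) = m^4/8 + 11*m^3/16 + m^2/4 - 11*m/4 - 3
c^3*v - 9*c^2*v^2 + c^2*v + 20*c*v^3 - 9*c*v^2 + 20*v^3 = (c - 5*v)*(c - 4*v)*(c*v + v)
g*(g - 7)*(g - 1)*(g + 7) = g^4 - g^3 - 49*g^2 + 49*g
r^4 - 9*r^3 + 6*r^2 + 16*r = r*(r - 8)*(r - 2)*(r + 1)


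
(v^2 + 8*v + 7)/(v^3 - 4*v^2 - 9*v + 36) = (v^2 + 8*v + 7)/(v^3 - 4*v^2 - 9*v + 36)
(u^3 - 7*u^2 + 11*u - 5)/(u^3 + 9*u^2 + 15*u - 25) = (u^2 - 6*u + 5)/(u^2 + 10*u + 25)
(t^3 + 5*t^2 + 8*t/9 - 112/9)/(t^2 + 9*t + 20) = (t^2 + t - 28/9)/(t + 5)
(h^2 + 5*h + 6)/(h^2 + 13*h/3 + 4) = 3*(h + 2)/(3*h + 4)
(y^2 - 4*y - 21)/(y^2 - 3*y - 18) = (y - 7)/(y - 6)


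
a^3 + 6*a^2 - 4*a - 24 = (a - 2)*(a + 2)*(a + 6)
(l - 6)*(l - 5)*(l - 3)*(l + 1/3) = l^4 - 41*l^3/3 + 175*l^2/3 - 69*l - 30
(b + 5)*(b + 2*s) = b^2 + 2*b*s + 5*b + 10*s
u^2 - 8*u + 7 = (u - 7)*(u - 1)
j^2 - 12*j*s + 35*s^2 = (j - 7*s)*(j - 5*s)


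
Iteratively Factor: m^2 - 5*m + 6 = (m - 3)*(m - 2)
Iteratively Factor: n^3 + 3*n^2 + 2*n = (n + 2)*(n^2 + n) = (n + 1)*(n + 2)*(n)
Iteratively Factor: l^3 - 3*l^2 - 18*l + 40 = (l + 4)*(l^2 - 7*l + 10) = (l - 5)*(l + 4)*(l - 2)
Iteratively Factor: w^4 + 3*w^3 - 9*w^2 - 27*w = (w)*(w^3 + 3*w^2 - 9*w - 27) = w*(w + 3)*(w^2 - 9) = w*(w - 3)*(w + 3)*(w + 3)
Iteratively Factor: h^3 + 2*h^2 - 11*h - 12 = (h + 4)*(h^2 - 2*h - 3) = (h + 1)*(h + 4)*(h - 3)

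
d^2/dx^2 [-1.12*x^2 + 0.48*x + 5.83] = -2.24000000000000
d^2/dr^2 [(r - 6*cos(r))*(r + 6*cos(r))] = 74 - 144*sin(r)^2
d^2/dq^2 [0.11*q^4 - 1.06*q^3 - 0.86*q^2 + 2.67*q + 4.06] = 1.32*q^2 - 6.36*q - 1.72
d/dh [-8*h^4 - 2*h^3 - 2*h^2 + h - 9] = -32*h^3 - 6*h^2 - 4*h + 1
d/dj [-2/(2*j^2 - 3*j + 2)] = 2*(4*j - 3)/(2*j^2 - 3*j + 2)^2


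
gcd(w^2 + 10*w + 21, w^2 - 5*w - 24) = w + 3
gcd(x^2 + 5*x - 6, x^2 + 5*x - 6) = x^2 + 5*x - 6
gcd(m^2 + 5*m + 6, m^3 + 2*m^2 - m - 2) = m + 2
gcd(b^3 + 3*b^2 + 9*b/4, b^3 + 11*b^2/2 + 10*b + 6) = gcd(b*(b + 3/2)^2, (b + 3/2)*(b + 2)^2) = b + 3/2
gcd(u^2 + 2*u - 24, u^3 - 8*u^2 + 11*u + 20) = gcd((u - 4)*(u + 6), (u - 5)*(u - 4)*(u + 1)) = u - 4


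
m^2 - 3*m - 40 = (m - 8)*(m + 5)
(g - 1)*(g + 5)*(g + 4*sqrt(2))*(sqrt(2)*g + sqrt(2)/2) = sqrt(2)*g^4 + 9*sqrt(2)*g^3/2 + 8*g^3 - 3*sqrt(2)*g^2 + 36*g^2 - 24*g - 5*sqrt(2)*g/2 - 20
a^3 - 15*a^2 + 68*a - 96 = (a - 8)*(a - 4)*(a - 3)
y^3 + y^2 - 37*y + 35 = (y - 5)*(y - 1)*(y + 7)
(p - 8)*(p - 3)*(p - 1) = p^3 - 12*p^2 + 35*p - 24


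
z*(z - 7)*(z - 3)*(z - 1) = z^4 - 11*z^3 + 31*z^2 - 21*z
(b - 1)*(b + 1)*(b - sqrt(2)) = b^3 - sqrt(2)*b^2 - b + sqrt(2)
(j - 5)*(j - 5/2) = j^2 - 15*j/2 + 25/2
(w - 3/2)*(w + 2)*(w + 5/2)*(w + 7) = w^4 + 10*w^3 + 77*w^2/4 - 79*w/4 - 105/2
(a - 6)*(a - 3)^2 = a^3 - 12*a^2 + 45*a - 54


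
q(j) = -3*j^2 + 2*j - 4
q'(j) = 2 - 6*j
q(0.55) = -3.81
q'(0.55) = -1.30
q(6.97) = -135.80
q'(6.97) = -39.82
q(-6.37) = -138.47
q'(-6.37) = 40.22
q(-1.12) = -10.00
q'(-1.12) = 8.72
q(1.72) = -9.44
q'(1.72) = -8.32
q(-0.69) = -6.81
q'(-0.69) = 6.14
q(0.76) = -4.21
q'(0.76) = -2.56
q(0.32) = -3.67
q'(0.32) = 0.08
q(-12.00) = -460.00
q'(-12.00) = 74.00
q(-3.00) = -37.00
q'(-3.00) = 20.00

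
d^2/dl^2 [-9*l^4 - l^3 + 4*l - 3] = 6*l*(-18*l - 1)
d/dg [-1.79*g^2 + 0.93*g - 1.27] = 0.93 - 3.58*g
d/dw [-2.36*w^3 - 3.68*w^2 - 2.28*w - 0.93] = -7.08*w^2 - 7.36*w - 2.28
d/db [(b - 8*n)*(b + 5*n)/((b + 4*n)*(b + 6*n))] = n*(13*b^2 + 128*b*n + 328*n^2)/(b^4 + 20*b^3*n + 148*b^2*n^2 + 480*b*n^3 + 576*n^4)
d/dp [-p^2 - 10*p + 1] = -2*p - 10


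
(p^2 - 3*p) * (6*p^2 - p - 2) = 6*p^4 - 19*p^3 + p^2 + 6*p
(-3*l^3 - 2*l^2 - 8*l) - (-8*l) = -3*l^3 - 2*l^2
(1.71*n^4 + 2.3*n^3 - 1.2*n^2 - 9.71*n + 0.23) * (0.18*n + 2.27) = 0.3078*n^5 + 4.2957*n^4 + 5.005*n^3 - 4.4718*n^2 - 22.0003*n + 0.5221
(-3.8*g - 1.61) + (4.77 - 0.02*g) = 3.16 - 3.82*g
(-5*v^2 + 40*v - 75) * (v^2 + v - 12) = -5*v^4 + 35*v^3 + 25*v^2 - 555*v + 900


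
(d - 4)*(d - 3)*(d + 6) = d^3 - d^2 - 30*d + 72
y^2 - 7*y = y*(y - 7)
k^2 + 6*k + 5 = (k + 1)*(k + 5)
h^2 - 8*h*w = h*(h - 8*w)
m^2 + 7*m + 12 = (m + 3)*(m + 4)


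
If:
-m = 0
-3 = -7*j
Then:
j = 3/7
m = 0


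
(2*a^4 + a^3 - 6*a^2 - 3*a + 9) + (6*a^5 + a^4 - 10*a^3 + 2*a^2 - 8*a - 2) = 6*a^5 + 3*a^4 - 9*a^3 - 4*a^2 - 11*a + 7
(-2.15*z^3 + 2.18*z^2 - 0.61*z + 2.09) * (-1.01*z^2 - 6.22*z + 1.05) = 2.1715*z^5 + 11.1712*z^4 - 15.201*z^3 + 3.9723*z^2 - 13.6403*z + 2.1945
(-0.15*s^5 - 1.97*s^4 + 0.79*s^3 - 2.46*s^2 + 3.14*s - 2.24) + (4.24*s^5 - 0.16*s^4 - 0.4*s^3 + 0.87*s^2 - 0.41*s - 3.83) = 4.09*s^5 - 2.13*s^4 + 0.39*s^3 - 1.59*s^2 + 2.73*s - 6.07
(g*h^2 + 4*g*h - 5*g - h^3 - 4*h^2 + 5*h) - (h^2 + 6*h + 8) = g*h^2 + 4*g*h - 5*g - h^3 - 5*h^2 - h - 8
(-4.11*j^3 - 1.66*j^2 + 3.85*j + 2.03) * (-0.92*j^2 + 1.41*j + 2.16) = 3.7812*j^5 - 4.2679*j^4 - 14.7602*j^3 - 0.0247000000000002*j^2 + 11.1783*j + 4.3848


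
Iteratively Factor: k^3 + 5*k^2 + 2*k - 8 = (k - 1)*(k^2 + 6*k + 8) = (k - 1)*(k + 2)*(k + 4)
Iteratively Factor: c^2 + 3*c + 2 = (c + 1)*(c + 2)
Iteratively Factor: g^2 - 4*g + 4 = (g - 2)*(g - 2)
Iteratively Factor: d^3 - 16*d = (d)*(d^2 - 16) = d*(d - 4)*(d + 4)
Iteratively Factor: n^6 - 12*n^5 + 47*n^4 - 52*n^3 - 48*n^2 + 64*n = (n + 1)*(n^5 - 13*n^4 + 60*n^3 - 112*n^2 + 64*n) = (n - 4)*(n + 1)*(n^4 - 9*n^3 + 24*n^2 - 16*n) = (n - 4)^2*(n + 1)*(n^3 - 5*n^2 + 4*n) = (n - 4)^2*(n - 1)*(n + 1)*(n^2 - 4*n) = n*(n - 4)^2*(n - 1)*(n + 1)*(n - 4)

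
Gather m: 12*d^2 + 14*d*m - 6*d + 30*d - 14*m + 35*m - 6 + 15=12*d^2 + 24*d + m*(14*d + 21) + 9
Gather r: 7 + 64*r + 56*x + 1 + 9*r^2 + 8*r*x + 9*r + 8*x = 9*r^2 + r*(8*x + 73) + 64*x + 8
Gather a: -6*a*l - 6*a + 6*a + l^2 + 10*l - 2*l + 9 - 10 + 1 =-6*a*l + l^2 + 8*l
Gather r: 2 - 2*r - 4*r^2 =-4*r^2 - 2*r + 2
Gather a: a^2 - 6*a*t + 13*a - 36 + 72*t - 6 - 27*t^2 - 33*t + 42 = a^2 + a*(13 - 6*t) - 27*t^2 + 39*t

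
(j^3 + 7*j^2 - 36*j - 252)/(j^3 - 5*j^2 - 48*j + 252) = (j + 6)/(j - 6)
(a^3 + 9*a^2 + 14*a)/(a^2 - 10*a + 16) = a*(a^2 + 9*a + 14)/(a^2 - 10*a + 16)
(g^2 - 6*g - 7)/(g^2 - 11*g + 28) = (g + 1)/(g - 4)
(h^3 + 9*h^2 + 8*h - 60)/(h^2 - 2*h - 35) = (h^2 + 4*h - 12)/(h - 7)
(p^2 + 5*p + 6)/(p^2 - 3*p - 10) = (p + 3)/(p - 5)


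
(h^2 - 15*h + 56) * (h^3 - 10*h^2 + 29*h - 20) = h^5 - 25*h^4 + 235*h^3 - 1015*h^2 + 1924*h - 1120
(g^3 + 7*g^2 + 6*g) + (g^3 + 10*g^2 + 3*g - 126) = 2*g^3 + 17*g^2 + 9*g - 126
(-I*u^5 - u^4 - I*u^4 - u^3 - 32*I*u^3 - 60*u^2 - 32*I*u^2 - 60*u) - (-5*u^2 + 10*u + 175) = -I*u^5 - u^4 - I*u^4 - u^3 - 32*I*u^3 - 55*u^2 - 32*I*u^2 - 70*u - 175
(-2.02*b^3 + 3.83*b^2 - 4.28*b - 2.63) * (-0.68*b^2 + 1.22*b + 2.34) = 1.3736*b^5 - 5.0688*b^4 + 2.8562*b^3 + 5.529*b^2 - 13.2238*b - 6.1542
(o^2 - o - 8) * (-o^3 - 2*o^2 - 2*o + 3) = -o^5 - o^4 + 8*o^3 + 21*o^2 + 13*o - 24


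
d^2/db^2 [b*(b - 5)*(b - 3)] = 6*b - 16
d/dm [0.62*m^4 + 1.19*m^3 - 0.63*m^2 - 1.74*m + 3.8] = 2.48*m^3 + 3.57*m^2 - 1.26*m - 1.74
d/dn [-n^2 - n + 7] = -2*n - 1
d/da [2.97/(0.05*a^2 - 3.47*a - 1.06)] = (10.3059 - 0.297*a)/(-0.05*a^2 + 3.47*a + 1.06)^2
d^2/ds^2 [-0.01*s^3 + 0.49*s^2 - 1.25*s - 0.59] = 0.98 - 0.06*s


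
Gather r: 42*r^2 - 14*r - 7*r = 42*r^2 - 21*r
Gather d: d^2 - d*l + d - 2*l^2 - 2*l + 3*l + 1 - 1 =d^2 + d*(1 - l) - 2*l^2 + l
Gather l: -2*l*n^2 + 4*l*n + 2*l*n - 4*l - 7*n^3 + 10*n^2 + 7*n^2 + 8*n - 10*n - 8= l*(-2*n^2 + 6*n - 4) - 7*n^3 + 17*n^2 - 2*n - 8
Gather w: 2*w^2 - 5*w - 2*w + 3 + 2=2*w^2 - 7*w + 5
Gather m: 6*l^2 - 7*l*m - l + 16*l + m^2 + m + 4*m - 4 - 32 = 6*l^2 + 15*l + m^2 + m*(5 - 7*l) - 36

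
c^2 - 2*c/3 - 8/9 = (c - 4/3)*(c + 2/3)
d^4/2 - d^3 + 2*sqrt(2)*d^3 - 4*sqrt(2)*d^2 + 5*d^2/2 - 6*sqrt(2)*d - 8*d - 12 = (d/2 + sqrt(2))*(d - 3)*(d + 1)*(d + 2*sqrt(2))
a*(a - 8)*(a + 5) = a^3 - 3*a^2 - 40*a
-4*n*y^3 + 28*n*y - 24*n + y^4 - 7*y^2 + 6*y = (-4*n + y)*(y - 2)*(y - 1)*(y + 3)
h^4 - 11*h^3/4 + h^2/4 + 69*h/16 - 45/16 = (h - 3/2)^2*(h - 1)*(h + 5/4)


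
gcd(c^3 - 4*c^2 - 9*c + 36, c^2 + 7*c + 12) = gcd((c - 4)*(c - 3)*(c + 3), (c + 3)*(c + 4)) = c + 3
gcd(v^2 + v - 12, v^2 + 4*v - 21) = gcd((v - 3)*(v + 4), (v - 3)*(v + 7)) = v - 3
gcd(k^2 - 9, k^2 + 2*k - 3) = k + 3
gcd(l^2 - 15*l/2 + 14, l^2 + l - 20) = l - 4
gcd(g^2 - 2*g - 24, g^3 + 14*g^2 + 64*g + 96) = g + 4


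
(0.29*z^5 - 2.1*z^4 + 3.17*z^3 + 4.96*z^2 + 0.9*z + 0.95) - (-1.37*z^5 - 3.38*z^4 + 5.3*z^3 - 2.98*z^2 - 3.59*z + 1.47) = 1.66*z^5 + 1.28*z^4 - 2.13*z^3 + 7.94*z^2 + 4.49*z - 0.52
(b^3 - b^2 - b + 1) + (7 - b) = b^3 - b^2 - 2*b + 8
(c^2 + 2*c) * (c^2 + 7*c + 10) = c^4 + 9*c^3 + 24*c^2 + 20*c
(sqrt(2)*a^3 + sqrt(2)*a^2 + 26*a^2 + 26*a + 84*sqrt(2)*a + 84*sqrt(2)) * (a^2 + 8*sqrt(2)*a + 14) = sqrt(2)*a^5 + sqrt(2)*a^4 + 42*a^4 + 42*a^3 + 306*sqrt(2)*a^3 + 306*sqrt(2)*a^2 + 1708*a^2 + 1176*sqrt(2)*a + 1708*a + 1176*sqrt(2)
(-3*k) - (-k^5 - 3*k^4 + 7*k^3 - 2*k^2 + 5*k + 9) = k^5 + 3*k^4 - 7*k^3 + 2*k^2 - 8*k - 9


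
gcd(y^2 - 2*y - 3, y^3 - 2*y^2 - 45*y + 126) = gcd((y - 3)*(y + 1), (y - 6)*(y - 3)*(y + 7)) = y - 3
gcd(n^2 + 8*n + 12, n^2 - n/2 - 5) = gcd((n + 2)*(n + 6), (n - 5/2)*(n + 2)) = n + 2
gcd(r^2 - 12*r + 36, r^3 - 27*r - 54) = r - 6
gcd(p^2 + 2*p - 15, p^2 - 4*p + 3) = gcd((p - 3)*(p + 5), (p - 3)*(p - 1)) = p - 3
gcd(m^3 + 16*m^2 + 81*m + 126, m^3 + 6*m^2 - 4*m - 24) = m + 6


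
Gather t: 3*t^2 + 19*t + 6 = 3*t^2 + 19*t + 6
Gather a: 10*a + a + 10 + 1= 11*a + 11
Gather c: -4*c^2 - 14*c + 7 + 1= -4*c^2 - 14*c + 8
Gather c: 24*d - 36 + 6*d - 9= 30*d - 45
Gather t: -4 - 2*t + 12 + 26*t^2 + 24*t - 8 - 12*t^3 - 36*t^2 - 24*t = -12*t^3 - 10*t^2 - 2*t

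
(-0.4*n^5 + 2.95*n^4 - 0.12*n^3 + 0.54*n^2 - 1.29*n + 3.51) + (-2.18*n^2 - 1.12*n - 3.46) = -0.4*n^5 + 2.95*n^4 - 0.12*n^3 - 1.64*n^2 - 2.41*n + 0.0499999999999998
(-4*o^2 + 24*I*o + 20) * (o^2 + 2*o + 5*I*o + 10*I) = -4*o^4 - 8*o^3 + 4*I*o^3 - 100*o^2 + 8*I*o^2 - 200*o + 100*I*o + 200*I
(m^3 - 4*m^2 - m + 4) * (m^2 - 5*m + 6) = m^5 - 9*m^4 + 25*m^3 - 15*m^2 - 26*m + 24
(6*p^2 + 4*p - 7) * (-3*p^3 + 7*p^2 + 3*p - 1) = -18*p^5 + 30*p^4 + 67*p^3 - 43*p^2 - 25*p + 7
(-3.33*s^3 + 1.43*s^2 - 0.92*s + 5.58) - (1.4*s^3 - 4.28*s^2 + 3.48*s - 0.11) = -4.73*s^3 + 5.71*s^2 - 4.4*s + 5.69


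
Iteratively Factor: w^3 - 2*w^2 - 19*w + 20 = (w - 5)*(w^2 + 3*w - 4) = (w - 5)*(w - 1)*(w + 4)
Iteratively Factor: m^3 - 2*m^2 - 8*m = (m - 4)*(m^2 + 2*m) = m*(m - 4)*(m + 2)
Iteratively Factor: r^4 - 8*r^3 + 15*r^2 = (r - 5)*(r^3 - 3*r^2) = (r - 5)*(r - 3)*(r^2) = r*(r - 5)*(r - 3)*(r)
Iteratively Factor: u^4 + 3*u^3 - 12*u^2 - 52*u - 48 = (u + 2)*(u^3 + u^2 - 14*u - 24) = (u - 4)*(u + 2)*(u^2 + 5*u + 6) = (u - 4)*(u + 2)^2*(u + 3)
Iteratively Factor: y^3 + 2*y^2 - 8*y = (y)*(y^2 + 2*y - 8) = y*(y + 4)*(y - 2)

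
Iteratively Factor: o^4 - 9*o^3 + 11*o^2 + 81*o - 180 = (o + 3)*(o^3 - 12*o^2 + 47*o - 60) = (o - 4)*(o + 3)*(o^2 - 8*o + 15) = (o - 4)*(o - 3)*(o + 3)*(o - 5)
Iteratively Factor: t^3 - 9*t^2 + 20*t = (t - 5)*(t^2 - 4*t) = t*(t - 5)*(t - 4)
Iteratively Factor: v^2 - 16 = (v - 4)*(v + 4)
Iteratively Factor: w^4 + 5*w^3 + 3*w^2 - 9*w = (w - 1)*(w^3 + 6*w^2 + 9*w) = (w - 1)*(w + 3)*(w^2 + 3*w) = (w - 1)*(w + 3)^2*(w)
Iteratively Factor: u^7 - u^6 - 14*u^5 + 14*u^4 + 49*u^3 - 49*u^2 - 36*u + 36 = (u + 2)*(u^6 - 3*u^5 - 8*u^4 + 30*u^3 - 11*u^2 - 27*u + 18) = (u + 2)*(u + 3)*(u^5 - 6*u^4 + 10*u^3 - 11*u + 6) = (u + 1)*(u + 2)*(u + 3)*(u^4 - 7*u^3 + 17*u^2 - 17*u + 6) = (u - 2)*(u + 1)*(u + 2)*(u + 3)*(u^3 - 5*u^2 + 7*u - 3) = (u - 3)*(u - 2)*(u + 1)*(u + 2)*(u + 3)*(u^2 - 2*u + 1) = (u - 3)*(u - 2)*(u - 1)*(u + 1)*(u + 2)*(u + 3)*(u - 1)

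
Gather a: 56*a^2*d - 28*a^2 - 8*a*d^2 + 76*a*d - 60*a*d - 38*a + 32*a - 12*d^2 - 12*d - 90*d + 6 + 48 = a^2*(56*d - 28) + a*(-8*d^2 + 16*d - 6) - 12*d^2 - 102*d + 54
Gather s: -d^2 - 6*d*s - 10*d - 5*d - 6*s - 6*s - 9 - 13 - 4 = -d^2 - 15*d + s*(-6*d - 12) - 26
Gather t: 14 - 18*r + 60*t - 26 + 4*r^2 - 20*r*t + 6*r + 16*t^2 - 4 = 4*r^2 - 12*r + 16*t^2 + t*(60 - 20*r) - 16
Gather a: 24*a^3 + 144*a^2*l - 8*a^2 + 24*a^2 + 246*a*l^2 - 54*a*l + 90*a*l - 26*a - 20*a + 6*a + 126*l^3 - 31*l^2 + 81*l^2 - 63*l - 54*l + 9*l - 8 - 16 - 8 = 24*a^3 + a^2*(144*l + 16) + a*(246*l^2 + 36*l - 40) + 126*l^3 + 50*l^2 - 108*l - 32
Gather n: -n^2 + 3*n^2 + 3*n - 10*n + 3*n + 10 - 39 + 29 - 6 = 2*n^2 - 4*n - 6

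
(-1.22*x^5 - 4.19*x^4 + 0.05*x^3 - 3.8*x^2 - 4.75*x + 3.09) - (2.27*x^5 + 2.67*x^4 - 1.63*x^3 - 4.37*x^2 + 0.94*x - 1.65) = -3.49*x^5 - 6.86*x^4 + 1.68*x^3 + 0.57*x^2 - 5.69*x + 4.74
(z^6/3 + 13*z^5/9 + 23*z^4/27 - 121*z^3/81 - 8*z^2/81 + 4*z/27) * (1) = z^6/3 + 13*z^5/9 + 23*z^4/27 - 121*z^3/81 - 8*z^2/81 + 4*z/27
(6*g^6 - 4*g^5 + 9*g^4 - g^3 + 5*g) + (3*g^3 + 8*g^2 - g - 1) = 6*g^6 - 4*g^5 + 9*g^4 + 2*g^3 + 8*g^2 + 4*g - 1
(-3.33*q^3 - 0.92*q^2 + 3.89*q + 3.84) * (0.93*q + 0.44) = -3.0969*q^4 - 2.3208*q^3 + 3.2129*q^2 + 5.2828*q + 1.6896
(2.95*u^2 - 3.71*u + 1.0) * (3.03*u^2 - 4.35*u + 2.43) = 8.9385*u^4 - 24.0738*u^3 + 26.337*u^2 - 13.3653*u + 2.43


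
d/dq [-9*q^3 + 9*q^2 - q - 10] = -27*q^2 + 18*q - 1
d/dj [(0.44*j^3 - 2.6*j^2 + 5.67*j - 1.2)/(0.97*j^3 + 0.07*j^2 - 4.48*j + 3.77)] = (2.5528*j^4 - 14.9422*j^3 + 19.7195*j^2 - 19.436*j + 15.9999)/(0.9409*j^6 + 0.1358*j^5 - 8.6863*j^4 + 6.6866*j^3 + 20.5982*j^2 - 33.7792*j + 14.2129)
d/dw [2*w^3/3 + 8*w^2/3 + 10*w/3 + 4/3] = 2*w^2 + 16*w/3 + 10/3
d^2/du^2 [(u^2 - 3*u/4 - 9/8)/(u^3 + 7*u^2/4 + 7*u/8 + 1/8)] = 2*(512*u^6 - 1152*u^5 - 6816*u^4 - 10136*u^3 - 6852*u^2 - 2178*u - 265)/(512*u^9 + 2688*u^8 + 6048*u^7 + 7640*u^6 + 5964*u^5 + 2982*u^4 + 955*u^3 + 189*u^2 + 21*u + 1)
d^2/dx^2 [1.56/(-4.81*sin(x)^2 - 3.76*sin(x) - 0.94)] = (144.369264*sin(x)^4 + 84.640608*sin(x)^3 - 222.712776*sin(x)^2 - 174.79488*sin(x) - 30.002544)/(4.81*sin(x)^2 + 3.76*sin(x) + 0.94)^3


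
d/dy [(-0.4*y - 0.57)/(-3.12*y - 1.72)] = (-3.402048*y - 1.875488)/(3.12*y + 1.72)^3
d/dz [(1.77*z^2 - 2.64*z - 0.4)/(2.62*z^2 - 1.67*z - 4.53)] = (3.9609*z^2 - 13.9402*z + 11.2912)/(6.8644*z^4 - 8.7508*z^3 - 20.9483*z^2 + 15.1302*z + 20.5209)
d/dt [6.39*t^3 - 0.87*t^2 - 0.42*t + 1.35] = 19.17*t^2 - 1.74*t - 0.42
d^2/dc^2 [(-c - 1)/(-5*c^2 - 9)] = 10*(20*c^2*(c + 1) - (3*c + 1)*(5*c^2 + 9))/(5*c^2 + 9)^3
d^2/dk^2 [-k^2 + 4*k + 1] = -2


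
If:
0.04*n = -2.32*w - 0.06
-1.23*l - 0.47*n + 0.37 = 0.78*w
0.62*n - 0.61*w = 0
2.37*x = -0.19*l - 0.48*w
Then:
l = 0.33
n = -0.03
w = -0.03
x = -0.02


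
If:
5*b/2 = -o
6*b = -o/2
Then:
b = 0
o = 0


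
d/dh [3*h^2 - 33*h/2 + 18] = 6*h - 33/2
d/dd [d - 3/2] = 1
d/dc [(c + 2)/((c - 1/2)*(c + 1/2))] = 4*(-4*c^2 - 16*c - 1)/(16*c^4 - 8*c^2 + 1)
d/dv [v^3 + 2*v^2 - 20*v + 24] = 3*v^2 + 4*v - 20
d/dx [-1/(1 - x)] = -1/(x - 1)^2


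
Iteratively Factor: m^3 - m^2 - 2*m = (m - 2)*(m^2 + m) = m*(m - 2)*(m + 1)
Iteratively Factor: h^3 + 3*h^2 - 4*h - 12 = (h + 3)*(h^2 - 4) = (h - 2)*(h + 3)*(h + 2)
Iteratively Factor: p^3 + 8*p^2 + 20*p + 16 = (p + 2)*(p^2 + 6*p + 8) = (p + 2)*(p + 4)*(p + 2)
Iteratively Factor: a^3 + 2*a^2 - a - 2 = (a - 1)*(a^2 + 3*a + 2) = (a - 1)*(a + 1)*(a + 2)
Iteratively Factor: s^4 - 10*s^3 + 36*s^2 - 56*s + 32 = (s - 2)*(s^3 - 8*s^2 + 20*s - 16) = (s - 4)*(s - 2)*(s^2 - 4*s + 4) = (s - 4)*(s - 2)^2*(s - 2)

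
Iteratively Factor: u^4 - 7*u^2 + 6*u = (u - 1)*(u^3 + u^2 - 6*u) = u*(u - 1)*(u^2 + u - 6) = u*(u - 1)*(u + 3)*(u - 2)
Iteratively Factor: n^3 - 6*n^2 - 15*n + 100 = (n - 5)*(n^2 - n - 20) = (n - 5)*(n + 4)*(n - 5)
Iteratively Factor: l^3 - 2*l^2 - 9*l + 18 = (l - 2)*(l^2 - 9) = (l - 2)*(l + 3)*(l - 3)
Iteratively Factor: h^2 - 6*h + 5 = (h - 1)*(h - 5)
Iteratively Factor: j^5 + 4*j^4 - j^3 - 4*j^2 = (j - 1)*(j^4 + 5*j^3 + 4*j^2) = j*(j - 1)*(j^3 + 5*j^2 + 4*j) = j*(j - 1)*(j + 4)*(j^2 + j) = j^2*(j - 1)*(j + 4)*(j + 1)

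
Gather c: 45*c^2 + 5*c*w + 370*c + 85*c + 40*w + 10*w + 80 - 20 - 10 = 45*c^2 + c*(5*w + 455) + 50*w + 50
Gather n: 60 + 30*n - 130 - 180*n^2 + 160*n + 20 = -180*n^2 + 190*n - 50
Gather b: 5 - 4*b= 5 - 4*b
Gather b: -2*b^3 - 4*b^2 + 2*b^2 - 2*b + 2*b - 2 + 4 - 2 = -2*b^3 - 2*b^2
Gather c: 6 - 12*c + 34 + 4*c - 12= 28 - 8*c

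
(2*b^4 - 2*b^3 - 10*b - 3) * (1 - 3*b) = -6*b^5 + 8*b^4 - 2*b^3 + 30*b^2 - b - 3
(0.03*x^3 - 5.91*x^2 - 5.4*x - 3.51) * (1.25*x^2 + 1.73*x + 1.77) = 0.0375*x^5 - 7.3356*x^4 - 16.9212*x^3 - 24.1902*x^2 - 15.6303*x - 6.2127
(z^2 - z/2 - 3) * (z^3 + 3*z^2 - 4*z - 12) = z^5 + 5*z^4/2 - 17*z^3/2 - 19*z^2 + 18*z + 36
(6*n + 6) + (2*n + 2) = 8*n + 8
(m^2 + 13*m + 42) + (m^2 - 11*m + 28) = 2*m^2 + 2*m + 70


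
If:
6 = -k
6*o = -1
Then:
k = -6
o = -1/6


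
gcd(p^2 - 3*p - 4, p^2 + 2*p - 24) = p - 4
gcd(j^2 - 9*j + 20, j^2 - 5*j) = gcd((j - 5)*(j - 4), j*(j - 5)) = j - 5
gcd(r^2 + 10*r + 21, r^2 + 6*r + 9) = r + 3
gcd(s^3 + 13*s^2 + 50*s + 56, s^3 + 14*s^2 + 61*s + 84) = s^2 + 11*s + 28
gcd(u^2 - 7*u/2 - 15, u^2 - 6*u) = u - 6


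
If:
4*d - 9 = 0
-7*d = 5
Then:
No Solution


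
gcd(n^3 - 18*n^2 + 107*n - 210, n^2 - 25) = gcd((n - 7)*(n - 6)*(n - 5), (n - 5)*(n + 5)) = n - 5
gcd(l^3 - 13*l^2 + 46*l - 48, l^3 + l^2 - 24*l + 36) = l^2 - 5*l + 6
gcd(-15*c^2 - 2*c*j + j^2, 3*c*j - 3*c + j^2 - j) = 3*c + j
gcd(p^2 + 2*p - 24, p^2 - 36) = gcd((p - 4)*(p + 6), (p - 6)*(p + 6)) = p + 6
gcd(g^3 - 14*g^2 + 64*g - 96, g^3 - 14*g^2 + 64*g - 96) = g^3 - 14*g^2 + 64*g - 96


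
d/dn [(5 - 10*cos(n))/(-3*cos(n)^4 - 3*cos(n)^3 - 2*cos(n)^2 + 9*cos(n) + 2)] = 80*(18*cos(n)^4 - 5*cos(n)^2 - 4*cos(n) + 13)*sin(n)/(12*sin(n)^4 - 32*sin(n)^2 - 27*cos(n) + 3*cos(3*n) + 12)^2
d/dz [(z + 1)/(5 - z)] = 6/(z - 5)^2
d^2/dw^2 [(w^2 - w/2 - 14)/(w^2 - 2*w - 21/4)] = 8*(24*w^3 - 420*w^2 + 1218*w - 1547)/(64*w^6 - 384*w^5 - 240*w^4 + 3520*w^3 + 1260*w^2 - 10584*w - 9261)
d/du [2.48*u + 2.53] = 2.48000000000000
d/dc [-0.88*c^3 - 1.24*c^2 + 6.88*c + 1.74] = -2.64*c^2 - 2.48*c + 6.88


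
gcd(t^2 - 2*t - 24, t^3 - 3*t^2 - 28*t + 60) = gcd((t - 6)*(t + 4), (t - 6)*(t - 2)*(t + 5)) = t - 6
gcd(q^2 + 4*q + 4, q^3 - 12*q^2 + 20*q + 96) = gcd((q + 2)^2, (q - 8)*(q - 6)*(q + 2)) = q + 2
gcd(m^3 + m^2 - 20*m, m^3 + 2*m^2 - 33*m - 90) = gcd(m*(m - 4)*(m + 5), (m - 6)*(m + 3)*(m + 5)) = m + 5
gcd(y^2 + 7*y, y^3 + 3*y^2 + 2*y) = y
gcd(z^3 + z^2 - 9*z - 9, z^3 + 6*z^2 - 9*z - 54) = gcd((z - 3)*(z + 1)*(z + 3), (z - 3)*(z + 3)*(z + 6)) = z^2 - 9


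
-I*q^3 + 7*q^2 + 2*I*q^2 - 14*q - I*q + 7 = (q - 1)*(q + 7*I)*(-I*q + I)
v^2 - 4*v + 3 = (v - 3)*(v - 1)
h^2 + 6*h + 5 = (h + 1)*(h + 5)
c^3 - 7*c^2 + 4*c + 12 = (c - 6)*(c - 2)*(c + 1)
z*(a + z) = a*z + z^2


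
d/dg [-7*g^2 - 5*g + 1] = -14*g - 5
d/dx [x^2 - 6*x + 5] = 2*x - 6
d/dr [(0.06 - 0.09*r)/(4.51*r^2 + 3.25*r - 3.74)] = (0.4059*r^2 - 0.5412*r + 0.1416)/(20.3401*r^4 + 29.315*r^3 - 23.1723*r^2 - 24.31*r + 13.9876)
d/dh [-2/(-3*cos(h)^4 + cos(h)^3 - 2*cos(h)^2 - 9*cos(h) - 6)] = 2*(12*cos(h)^3 - 3*cos(h)^2 + 4*cos(h) + 9)*sin(h)/(3*cos(h)^4 - cos(h)^3 + 2*cos(h)^2 + 9*cos(h) + 6)^2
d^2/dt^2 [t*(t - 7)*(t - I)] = 6*t - 14 - 2*I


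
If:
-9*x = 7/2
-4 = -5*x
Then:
No Solution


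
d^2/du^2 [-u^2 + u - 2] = -2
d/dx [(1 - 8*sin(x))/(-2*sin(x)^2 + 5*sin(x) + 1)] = (-16*sin(x)^2 + 4*sin(x) - 13)*cos(x)/(5*sin(x) + cos(2*x))^2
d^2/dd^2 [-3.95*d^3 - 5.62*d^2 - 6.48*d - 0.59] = -23.7*d - 11.24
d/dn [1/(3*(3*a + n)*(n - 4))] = ((4 - n)*(3*a + n) - (n - 4)^2)/(3*(3*a + n)^2*(n - 4)^3)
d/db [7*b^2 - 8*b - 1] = 14*b - 8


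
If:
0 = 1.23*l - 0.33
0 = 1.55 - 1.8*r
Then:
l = 0.27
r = 0.86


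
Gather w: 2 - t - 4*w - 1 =-t - 4*w + 1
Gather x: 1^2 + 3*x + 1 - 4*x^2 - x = -4*x^2 + 2*x + 2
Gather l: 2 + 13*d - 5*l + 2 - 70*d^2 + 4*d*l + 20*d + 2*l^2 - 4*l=-70*d^2 + 33*d + 2*l^2 + l*(4*d - 9) + 4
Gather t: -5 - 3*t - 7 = -3*t - 12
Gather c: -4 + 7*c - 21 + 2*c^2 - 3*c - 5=2*c^2 + 4*c - 30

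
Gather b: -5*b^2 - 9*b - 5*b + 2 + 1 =-5*b^2 - 14*b + 3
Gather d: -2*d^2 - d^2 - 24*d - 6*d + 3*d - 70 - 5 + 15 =-3*d^2 - 27*d - 60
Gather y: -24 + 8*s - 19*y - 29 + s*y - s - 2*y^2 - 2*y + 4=7*s - 2*y^2 + y*(s - 21) - 49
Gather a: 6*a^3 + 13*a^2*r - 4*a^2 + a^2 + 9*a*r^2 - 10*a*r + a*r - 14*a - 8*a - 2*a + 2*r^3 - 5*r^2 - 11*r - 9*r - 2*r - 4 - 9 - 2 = 6*a^3 + a^2*(13*r - 3) + a*(9*r^2 - 9*r - 24) + 2*r^3 - 5*r^2 - 22*r - 15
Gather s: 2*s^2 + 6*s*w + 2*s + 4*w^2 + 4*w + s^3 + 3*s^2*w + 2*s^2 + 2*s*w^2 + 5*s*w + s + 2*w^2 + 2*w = s^3 + s^2*(3*w + 4) + s*(2*w^2 + 11*w + 3) + 6*w^2 + 6*w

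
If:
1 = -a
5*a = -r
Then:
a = -1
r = 5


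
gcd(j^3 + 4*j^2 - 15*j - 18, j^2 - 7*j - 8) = j + 1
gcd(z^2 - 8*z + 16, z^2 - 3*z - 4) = z - 4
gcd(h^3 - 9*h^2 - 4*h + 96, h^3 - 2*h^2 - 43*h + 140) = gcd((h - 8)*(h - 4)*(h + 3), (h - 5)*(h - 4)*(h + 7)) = h - 4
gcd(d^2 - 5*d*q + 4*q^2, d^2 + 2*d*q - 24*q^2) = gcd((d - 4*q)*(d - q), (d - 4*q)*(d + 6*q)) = -d + 4*q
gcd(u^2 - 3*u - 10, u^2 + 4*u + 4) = u + 2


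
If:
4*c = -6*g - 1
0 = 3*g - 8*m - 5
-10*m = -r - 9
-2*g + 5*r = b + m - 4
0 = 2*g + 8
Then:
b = -1097/8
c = 23/4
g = -4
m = -17/8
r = -121/4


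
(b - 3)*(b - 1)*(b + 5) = b^3 + b^2 - 17*b + 15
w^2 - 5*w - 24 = (w - 8)*(w + 3)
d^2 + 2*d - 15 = (d - 3)*(d + 5)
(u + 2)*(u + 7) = u^2 + 9*u + 14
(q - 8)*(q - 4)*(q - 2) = q^3 - 14*q^2 + 56*q - 64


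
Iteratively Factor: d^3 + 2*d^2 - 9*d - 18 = (d + 3)*(d^2 - d - 6) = (d - 3)*(d + 3)*(d + 2)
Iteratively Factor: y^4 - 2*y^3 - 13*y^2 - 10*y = (y + 2)*(y^3 - 4*y^2 - 5*y) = (y - 5)*(y + 2)*(y^2 + y) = (y - 5)*(y + 1)*(y + 2)*(y)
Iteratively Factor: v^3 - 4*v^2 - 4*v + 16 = (v - 4)*(v^2 - 4) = (v - 4)*(v + 2)*(v - 2)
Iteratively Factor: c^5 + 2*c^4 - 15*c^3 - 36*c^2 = (c + 3)*(c^4 - c^3 - 12*c^2) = c*(c + 3)*(c^3 - c^2 - 12*c) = c^2*(c + 3)*(c^2 - c - 12) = c^2*(c - 4)*(c + 3)*(c + 3)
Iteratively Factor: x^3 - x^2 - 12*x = (x - 4)*(x^2 + 3*x) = x*(x - 4)*(x + 3)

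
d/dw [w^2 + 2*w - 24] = 2*w + 2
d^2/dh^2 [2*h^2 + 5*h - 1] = 4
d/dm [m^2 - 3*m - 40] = 2*m - 3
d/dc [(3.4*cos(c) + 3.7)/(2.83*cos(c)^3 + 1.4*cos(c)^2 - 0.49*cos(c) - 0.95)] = (19.244*cos(c)^3 + 36.173*cos(c)^2 + 10.36*cos(c) + 1.417)*sin(c)/(8.0089*cos(c)^6 + 7.924*cos(c)^5 - 0.8134*cos(c)^4 - 6.749*cos(c)^3 - 2.4199*cos(c)^2 + 0.931*cos(c) + 0.9025)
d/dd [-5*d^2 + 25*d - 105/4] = 25 - 10*d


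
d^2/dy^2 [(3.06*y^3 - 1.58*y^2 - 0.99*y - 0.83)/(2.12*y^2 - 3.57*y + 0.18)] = (-1.13686837721616e-13*y^4 + 42.84834*y^3 - 30.56268*y^2 + 40.5522*y - 21.89781)/(9.528128*y^6 - 48.135024*y^5 + 83.48454*y^4 - 53.673165*y^3 + 7.08831*y^2 - 0.347004*y + 0.005832)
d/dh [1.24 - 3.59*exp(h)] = -3.59*exp(h)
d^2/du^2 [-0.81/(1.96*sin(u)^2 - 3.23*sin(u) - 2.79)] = (-12.446784*sin(u)^4 + 15.383844*sin(u)^3 - 7.498089*sin(u)^2 - 23.468211*sin(u) + 25.760106)/(-1.96*sin(u)^2 + 3.23*sin(u) + 2.79)^3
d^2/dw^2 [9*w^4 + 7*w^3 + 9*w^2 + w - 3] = 108*w^2 + 42*w + 18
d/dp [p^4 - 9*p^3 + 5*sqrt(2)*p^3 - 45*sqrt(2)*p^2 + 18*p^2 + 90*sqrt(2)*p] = 4*p^3 - 27*p^2 + 15*sqrt(2)*p^2 - 90*sqrt(2)*p + 36*p + 90*sqrt(2)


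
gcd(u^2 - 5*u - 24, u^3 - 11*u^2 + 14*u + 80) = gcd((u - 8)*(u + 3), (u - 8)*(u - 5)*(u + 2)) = u - 8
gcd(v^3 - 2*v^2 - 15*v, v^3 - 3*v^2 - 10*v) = v^2 - 5*v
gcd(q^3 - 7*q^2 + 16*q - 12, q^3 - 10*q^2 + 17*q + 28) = 1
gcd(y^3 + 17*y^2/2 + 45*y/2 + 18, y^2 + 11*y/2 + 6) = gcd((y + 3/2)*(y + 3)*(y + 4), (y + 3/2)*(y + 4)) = y^2 + 11*y/2 + 6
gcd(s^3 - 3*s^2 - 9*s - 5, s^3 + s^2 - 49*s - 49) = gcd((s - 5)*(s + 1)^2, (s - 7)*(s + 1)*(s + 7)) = s + 1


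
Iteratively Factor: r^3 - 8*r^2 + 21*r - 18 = (r - 2)*(r^2 - 6*r + 9) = (r - 3)*(r - 2)*(r - 3)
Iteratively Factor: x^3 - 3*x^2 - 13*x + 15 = (x - 1)*(x^2 - 2*x - 15) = (x - 5)*(x - 1)*(x + 3)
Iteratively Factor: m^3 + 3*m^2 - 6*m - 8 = (m + 4)*(m^2 - m - 2) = (m + 1)*(m + 4)*(m - 2)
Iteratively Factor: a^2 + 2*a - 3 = (a + 3)*(a - 1)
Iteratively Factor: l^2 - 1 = (l + 1)*(l - 1)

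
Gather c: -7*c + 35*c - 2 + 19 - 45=28*c - 28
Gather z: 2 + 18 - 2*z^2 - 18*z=-2*z^2 - 18*z + 20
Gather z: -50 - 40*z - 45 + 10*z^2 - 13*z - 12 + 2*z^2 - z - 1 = 12*z^2 - 54*z - 108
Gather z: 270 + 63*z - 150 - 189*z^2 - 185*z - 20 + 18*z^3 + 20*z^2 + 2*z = 18*z^3 - 169*z^2 - 120*z + 100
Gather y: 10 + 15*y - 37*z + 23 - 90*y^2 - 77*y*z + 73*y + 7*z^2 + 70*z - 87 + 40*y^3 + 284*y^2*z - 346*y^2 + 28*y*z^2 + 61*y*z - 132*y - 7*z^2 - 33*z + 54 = 40*y^3 + y^2*(284*z - 436) + y*(28*z^2 - 16*z - 44)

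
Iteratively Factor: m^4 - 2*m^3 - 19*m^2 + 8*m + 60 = (m + 3)*(m^3 - 5*m^2 - 4*m + 20) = (m + 2)*(m + 3)*(m^2 - 7*m + 10) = (m - 2)*(m + 2)*(m + 3)*(m - 5)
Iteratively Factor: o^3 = (o)*(o^2) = o^2*(o)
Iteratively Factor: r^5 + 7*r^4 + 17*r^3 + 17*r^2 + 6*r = (r + 1)*(r^4 + 6*r^3 + 11*r^2 + 6*r) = (r + 1)^2*(r^3 + 5*r^2 + 6*r) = (r + 1)^2*(r + 3)*(r^2 + 2*r) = r*(r + 1)^2*(r + 3)*(r + 2)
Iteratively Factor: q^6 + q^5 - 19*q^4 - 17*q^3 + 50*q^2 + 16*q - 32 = (q + 4)*(q^5 - 3*q^4 - 7*q^3 + 11*q^2 + 6*q - 8) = (q - 4)*(q + 4)*(q^4 + q^3 - 3*q^2 - q + 2) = (q - 4)*(q - 1)*(q + 4)*(q^3 + 2*q^2 - q - 2) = (q - 4)*(q - 1)^2*(q + 4)*(q^2 + 3*q + 2) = (q - 4)*(q - 1)^2*(q + 1)*(q + 4)*(q + 2)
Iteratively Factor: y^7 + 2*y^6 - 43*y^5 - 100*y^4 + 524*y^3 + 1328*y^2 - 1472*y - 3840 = (y - 4)*(y^6 + 6*y^5 - 19*y^4 - 176*y^3 - 180*y^2 + 608*y + 960) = (y - 4)*(y + 4)*(y^5 + 2*y^4 - 27*y^3 - 68*y^2 + 92*y + 240) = (y - 4)*(y + 3)*(y + 4)*(y^4 - y^3 - 24*y^2 + 4*y + 80) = (y - 4)*(y + 2)*(y + 3)*(y + 4)*(y^3 - 3*y^2 - 18*y + 40) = (y - 4)*(y + 2)*(y + 3)*(y + 4)^2*(y^2 - 7*y + 10) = (y - 4)*(y - 2)*(y + 2)*(y + 3)*(y + 4)^2*(y - 5)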